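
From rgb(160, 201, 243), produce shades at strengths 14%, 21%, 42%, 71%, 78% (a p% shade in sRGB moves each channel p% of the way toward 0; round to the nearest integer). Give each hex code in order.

#8aadd1, #7e9fc0, #5d758d, #2e3a46, #232c35

14%: (160 − 22.4 = 137.6→138, 201 − 28.14 = 172.86→173, 243 − 34.02 = 208.98→209) → #8aadd1
21%: (160 − 33.6 = 126.4→126, 201 − 42.21 = 158.79→159, 243 − 51.03 = 191.97→192) → #7e9fc0
42%: (160 − 67.2 = 92.8→93, 201 − 84.42 = 116.58→117, 243 − 102.06 = 140.94→141) → #5d758d
71%: (160 − 113.6 = 46.4→46, 201 − 142.71 = 58.29→58, 243 − 172.53 = 70.47→70) → #2e3a46
78%: (160 − 124.8 = 35.2→35, 201 − 156.78 = 44.22→44, 243 − 189.54 = 53.46→53) → #232c35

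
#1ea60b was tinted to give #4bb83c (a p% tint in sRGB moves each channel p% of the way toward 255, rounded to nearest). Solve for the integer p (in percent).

20%

#1ea60b is rgb(30, 166, 11); #4bb83c is rgb(75, 184, 60).
On the B channel (widest range): 60 ≈ 11 + (p/100)(255 − 11), so p ≈ 100×(60 − 11)/(255 − 11) = 4900/244 = 20.08.
p = 20 reproduces all three channels after rounding.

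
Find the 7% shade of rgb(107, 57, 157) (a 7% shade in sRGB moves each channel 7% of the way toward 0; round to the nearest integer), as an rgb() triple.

A 7% shade moves each channel 7% toward 0:
  R: 107 + 0.07×(0−107) = 107 − 7.49 = 99.51 → 100
  G: 57 + 0.07×(0−57) = 57 − 3.99 = 53.01 → 53
  B: 157 + 0.07×(0−157) = 157 − 10.99 = 146.01 → 146

rgb(100, 53, 146)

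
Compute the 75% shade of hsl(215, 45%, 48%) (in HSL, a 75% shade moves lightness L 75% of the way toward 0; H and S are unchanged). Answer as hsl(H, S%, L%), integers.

hsl(215, 45%, 12%)

L moves 75% from 48 toward 0: 48 − 36 = 12 → 12.
H and S are unchanged.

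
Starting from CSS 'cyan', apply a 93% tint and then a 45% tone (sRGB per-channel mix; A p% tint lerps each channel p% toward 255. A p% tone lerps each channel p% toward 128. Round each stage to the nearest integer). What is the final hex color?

CSS cyan is rgb(0, 255, 255).
A 93% tint moves each channel 93% toward 255:
  R: 0 + 0.93×(255−0) = 0 + 237.15 = 237.15 → 237
  G: 255 + 0 = 255 → 255
  B: 255 + 0.93×(255−255) = 255 + 0 = 255 → 255
After the tint: rgb(237, 255, 255) = #EDFFFF.
Lerp each channel 45% toward 128:
  R: 237 + 0.45×(128−237) = 237 − 49.05 = 187.95 → 188
  G: 255 − 57.15 = 197.85 → 198
  B: 255 − 57.15 = 197.85 → 198
rgb(188, 198, 198) = #BCC6C6.

#BCC6C6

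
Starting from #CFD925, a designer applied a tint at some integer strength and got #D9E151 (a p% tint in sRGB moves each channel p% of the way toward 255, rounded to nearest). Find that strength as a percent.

20%

#CFD925 is rgb(207, 217, 37); #D9E151 is rgb(217, 225, 81).
On the B channel (widest range): 81 ≈ 37 + (p/100)(255 − 37), so p ≈ 100×(81 − 37)/(255 − 37) = 4400/218 = 20.18.
p = 20 reproduces all three channels after rounding.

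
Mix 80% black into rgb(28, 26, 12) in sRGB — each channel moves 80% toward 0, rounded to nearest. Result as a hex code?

#060502

An 80% shade moves each channel 80% toward 0:
  R: 28 + 0.8×(0−28) = 28 − 22.4 = 5.6 → 6
  G: 26 + 0.8×(0−26) = 26 − 20.8 = 5.2 → 5
  B: 12 + 0.8×(0−12) = 12 − 9.6 = 2.4 → 2
rgb(6, 5, 2) = #060502.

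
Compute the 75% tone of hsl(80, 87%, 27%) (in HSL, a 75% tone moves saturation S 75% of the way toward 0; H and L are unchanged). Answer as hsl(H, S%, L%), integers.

S moves 75% from 87 toward 0: 87 − 65.25 = 21.75 → 22.
H and L are unchanged.

hsl(80, 22%, 27%)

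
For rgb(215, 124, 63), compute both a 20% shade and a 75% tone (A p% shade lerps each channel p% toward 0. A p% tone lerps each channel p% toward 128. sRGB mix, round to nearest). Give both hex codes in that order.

#AC6332, #967F70

20% shade:
  R: 215 − 43 = 172 → 172
  G: 124 + 0.2×(0−124) = 124 − 24.8 = 99.2 → 99
  B: 63 + 0.2×(0−63) = 63 − 12.6 = 50.4 → 50
  → #AC6332
75% tone:
  R: 215 + 0.75×(128−215) = 215 − 65.25 = 149.75 → 150
  G: 124 + 0.75×(128−124) = 124 + 3 = 127 → 127
  B: 63 + 0.75×(128−63) = 63 + 48.75 = 111.75 → 112
  → #967F70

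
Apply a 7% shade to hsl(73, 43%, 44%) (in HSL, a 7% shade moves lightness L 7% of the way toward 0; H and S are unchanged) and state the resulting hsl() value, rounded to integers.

hsl(73, 43%, 41%)

L moves 7% from 44 toward 0: 44 − 3.08 = 40.92 → 41.
H and S are unchanged.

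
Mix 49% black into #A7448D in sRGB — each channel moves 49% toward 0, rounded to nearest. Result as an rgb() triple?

#A7448D is rgb(167, 68, 141).
Per channel, c → c + 0.49(0 − c):
  R: 167 + 0.49×(0−167) = 167 − 81.83 = 85.17 → 85
  G: 68 − 33.32 = 34.68 → 35
  B: 141 + 0.49×(0−141) = 141 − 69.09 = 71.91 → 72

rgb(85, 35, 72)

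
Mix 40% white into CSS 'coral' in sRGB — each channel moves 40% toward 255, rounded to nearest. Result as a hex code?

#ffb296

CSS coral is rgb(255, 127, 80).
Per channel, c → c + 0.4(255 − c):
  R: 255 + 0.4×(255−255) = 255 + 0 = 255 → 255
  G: 127 + 51.2 = 178.2 → 178
  B: 80 + 70 = 150 → 150
rgb(255, 178, 150) = #ffb296.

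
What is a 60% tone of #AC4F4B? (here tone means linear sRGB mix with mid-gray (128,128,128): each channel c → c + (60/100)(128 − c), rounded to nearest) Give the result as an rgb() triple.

rgb(146, 108, 107)

#AC4F4B is rgb(172, 79, 75).
A 60% tone moves each channel 60% toward 128:
  R: 172 + 0.6×(128−172) = 172 − 26.4 = 145.6 → 146
  G: 79 + 0.6×(128−79) = 79 + 29.4 = 108.4 → 108
  B: 75 + 0.6×(128−75) = 75 + 31.8 = 106.8 → 107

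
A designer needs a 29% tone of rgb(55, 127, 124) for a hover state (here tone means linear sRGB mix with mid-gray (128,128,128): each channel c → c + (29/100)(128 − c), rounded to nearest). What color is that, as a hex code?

#4c7f7d

Per channel, c → c + 0.29(128 − c):
  R: 55 + 21.17 = 76.17 → 76
  G: 127 + 0.29 = 127.29 → 127
  B: 124 + 1.16 = 125.16 → 125
rgb(76, 127, 125) = #4c7f7d.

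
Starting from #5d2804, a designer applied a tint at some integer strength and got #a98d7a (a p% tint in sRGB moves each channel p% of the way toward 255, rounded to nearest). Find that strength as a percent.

#5d2804 is rgb(93, 40, 4); #a98d7a is rgb(169, 141, 122).
On the B channel (widest range): 122 ≈ 4 + (p/100)(255 − 4), so p ≈ 100×(122 − 4)/(255 − 4) = 11800/251 = 47.01.
p = 47 reproduces all three channels after rounding.

47%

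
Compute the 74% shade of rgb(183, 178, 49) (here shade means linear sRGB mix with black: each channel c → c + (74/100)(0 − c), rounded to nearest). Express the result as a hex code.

#302e0d

Lerp each channel 74% toward 0:
  R: 183 + 0.74×(0−183) = 183 − 135.42 = 47.58 → 48
  G: 178 − 131.72 = 46.28 → 46
  B: 49 − 36.26 = 12.74 → 13
rgb(48, 46, 13) = #302e0d.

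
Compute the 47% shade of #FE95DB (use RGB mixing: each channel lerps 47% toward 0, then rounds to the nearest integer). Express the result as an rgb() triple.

#FE95DB is rgb(254, 149, 219).
Per channel, c → c + 0.47(0 − c):
  R: 254 + 0.47×(0−254) = 254 − 119.38 = 134.62 → 135
  G: 149 − 70.03 = 78.97 → 79
  B: 219 − 102.93 = 116.07 → 116

rgb(135, 79, 116)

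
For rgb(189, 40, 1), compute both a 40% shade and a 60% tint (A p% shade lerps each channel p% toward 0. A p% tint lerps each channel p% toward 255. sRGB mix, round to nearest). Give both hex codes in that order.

#711801, #e5a999

40% shade:
  R: 189 + 0.4×(0−189) = 189 − 75.6 = 113.4 → 113
  G: 40 + 0.4×(0−40) = 40 − 16 = 24 → 24
  B: 1 − 0.4 = 0.6 → 1
  → #711801
60% tint:
  R: 189 + 0.6×(255−189) = 189 + 39.6 = 228.6 → 229
  G: 40 + 129 = 169 → 169
  B: 1 + 0.6×(255−1) = 1 + 152.4 = 153.4 → 153
  → #e5a999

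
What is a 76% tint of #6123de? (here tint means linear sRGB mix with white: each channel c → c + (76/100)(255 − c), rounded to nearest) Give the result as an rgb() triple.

#6123de is rgb(97, 35, 222).
A 76% tint moves each channel 76% toward 255:
  R: 97 + 120.08 = 217.08 → 217
  G: 35 + 167.2 = 202.2 → 202
  B: 222 + 0.76×(255−222) = 222 + 25.08 = 247.08 → 247

rgb(217, 202, 247)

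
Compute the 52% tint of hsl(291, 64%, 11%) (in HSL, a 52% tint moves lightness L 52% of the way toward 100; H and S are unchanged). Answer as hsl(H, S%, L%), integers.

L moves 52% from 11 toward 100: 11 + 46.28 = 57.28 → 57.
H and S are unchanged.

hsl(291, 64%, 57%)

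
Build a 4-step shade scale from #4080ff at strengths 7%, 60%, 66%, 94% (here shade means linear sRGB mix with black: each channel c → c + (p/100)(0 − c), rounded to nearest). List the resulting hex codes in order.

#3c77ed, #1a3366, #162c57, #04080f

#4080ff is rgb(64, 128, 255).
7%: (64 − 4.48 = 59.52→60, 128 − 8.96 = 119.04→119, 255 − 17.85 = 237.15→237) → #3c77ed
60%: (64 − 38.4 = 25.6→26, 128 − 76.8 = 51.2→51, 255 − 153 = 102→102) → #1a3366
66%: (64 − 42.24 = 21.76→22, 128 − 84.48 = 43.52→44, 255 − 168.3 = 86.7→87) → #162c57
94%: (64 − 60.16 = 3.84→4, 128 − 120.32 = 7.68→8, 255 − 239.7 = 15.3→15) → #04080f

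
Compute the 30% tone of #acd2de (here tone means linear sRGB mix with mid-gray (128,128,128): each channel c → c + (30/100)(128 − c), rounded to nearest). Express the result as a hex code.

#9fb9c2

#acd2de is rgb(172, 210, 222).
Per channel, c → c + 0.3(128 − c):
  R: 172 + 0.3×(128−172) = 172 − 13.2 = 158.8 → 159
  G: 210 − 24.6 = 185.4 → 185
  B: 222 + 0.3×(128−222) = 222 − 28.2 = 193.8 → 194
rgb(159, 185, 194) = #9fb9c2.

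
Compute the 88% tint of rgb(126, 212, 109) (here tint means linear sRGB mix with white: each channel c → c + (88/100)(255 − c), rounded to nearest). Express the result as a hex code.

#f0faed

Per channel, c → c + 0.88(255 − c):
  R: 126 + 0.88×(255−126) = 126 + 113.52 = 239.52 → 240
  G: 212 + 37.84 = 249.84 → 250
  B: 109 + 0.88×(255−109) = 109 + 128.48 = 237.48 → 237
rgb(240, 250, 237) = #f0faed.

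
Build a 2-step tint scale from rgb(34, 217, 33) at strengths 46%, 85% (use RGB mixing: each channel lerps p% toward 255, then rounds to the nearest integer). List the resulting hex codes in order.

#88EA87, #DEF9DE

46%: (34 + 101.66 = 135.66→136, 217 + 17.48 = 234.48→234, 33 + 102.12 = 135.12→135) → #88EA87
85%: (34 + 187.85 = 221.85→222, 217 + 32.3 = 249.3→249, 33 + 188.7 = 221.7→222) → #DEF9DE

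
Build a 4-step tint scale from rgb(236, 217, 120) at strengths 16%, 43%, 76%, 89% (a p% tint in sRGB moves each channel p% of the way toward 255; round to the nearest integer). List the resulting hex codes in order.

#efdf8e, #f4e9b2, #faf6df, #fdfbf0

16%: (236 + 3.04 = 239.04→239, 217 + 6.08 = 223.08→223, 120 + 21.6 = 141.6→142) → #efdf8e
43%: (236 + 8.17 = 244.17→244, 217 + 16.34 = 233.34→233, 120 + 58.05 = 178.05→178) → #f4e9b2
76%: (236 + 14.44 = 250.44→250, 217 + 28.88 = 245.88→246, 120 + 102.6 = 222.6→223) → #faf6df
89%: (236 + 16.91 = 252.91→253, 217 + 33.82 = 250.82→251, 120 + 120.15 = 240.15→240) → #fdfbf0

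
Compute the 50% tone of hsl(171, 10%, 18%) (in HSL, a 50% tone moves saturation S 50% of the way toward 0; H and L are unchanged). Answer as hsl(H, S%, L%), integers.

S moves 50% from 10 toward 0: 10 − 5 = 5 → 5.
H and L are unchanged.

hsl(171, 5%, 18%)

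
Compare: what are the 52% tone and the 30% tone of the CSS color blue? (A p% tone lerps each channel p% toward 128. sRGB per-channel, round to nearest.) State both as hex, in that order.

CSS blue is rgb(0, 0, 255).
52% tone:
  R: 0 + 0.52×(128−0) = 0 + 66.56 = 66.56 → 67
  G: 0 + 0.52×(128−0) = 0 + 66.56 = 66.56 → 67
  B: 255 + 0.52×(128−255) = 255 − 66.04 = 188.96 → 189
  → #4343bd
30% tone:
  R: 0 + 0.3×(128−0) = 0 + 38.4 = 38.4 → 38
  G: 0 + 38.4 = 38.4 → 38
  B: 255 + 0.3×(128−255) = 255 − 38.1 = 216.9 → 217
  → #2626d9

#4343bd, #2626d9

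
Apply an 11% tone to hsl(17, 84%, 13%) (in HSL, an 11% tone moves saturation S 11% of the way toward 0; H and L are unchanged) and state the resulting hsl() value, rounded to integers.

S moves 11% from 84 toward 0: 84 − 9.24 = 74.76 → 75.
H and L are unchanged.

hsl(17, 75%, 13%)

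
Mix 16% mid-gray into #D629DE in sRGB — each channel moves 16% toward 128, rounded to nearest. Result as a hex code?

#D629DE is rgb(214, 41, 222).
A 16% tone moves each channel 16% toward 128:
  R: 214 − 13.76 = 200.24 → 200
  G: 41 + 0.16×(128−41) = 41 + 13.92 = 54.92 → 55
  B: 222 − 15.04 = 206.96 → 207
rgb(200, 55, 207) = #C837CF.

#C837CF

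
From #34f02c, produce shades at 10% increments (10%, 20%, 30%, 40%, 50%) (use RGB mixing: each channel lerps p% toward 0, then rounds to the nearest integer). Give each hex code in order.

#34f02c is rgb(52, 240, 44).
10%: (52 − 5.2 = 46.8→47, 240 − 24 = 216→216, 44 − 4.4 = 39.6→40) → #2fd828
20%: (52 − 10.4 = 41.6→42, 240 − 48 = 192→192, 44 − 8.8 = 35.2→35) → #2ac023
30%: (52 − 15.6 = 36.4→36, 240 − 72 = 168→168, 44 − 13.2 = 30.8→31) → #24a81f
40%: (52 − 20.8 = 31.2→31, 240 − 96 = 144→144, 44 − 17.6 = 26.4→26) → #1f901a
50%: (52 − 26 = 26→26, 240 − 120 = 120→120, 44 − 22 = 22→22) → #1a7816

#2fd828, #2ac023, #24a81f, #1f901a, #1a7816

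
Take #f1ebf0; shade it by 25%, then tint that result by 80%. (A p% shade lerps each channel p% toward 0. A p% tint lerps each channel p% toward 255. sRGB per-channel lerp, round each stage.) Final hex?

#f1ebf0 is rgb(241, 235, 240).
Lerp each channel 25% toward 0:
  R: 241 − 60.25 = 180.75 → 181
  G: 235 + 0.25×(0−235) = 235 − 58.75 = 176.25 → 176
  B: 240 − 60 = 180 → 180
After the shade: rgb(181, 176, 180) = #b5b0b4.
Per channel, c → c + 0.8(255 − c):
  R: 181 + 0.8×(255−181) = 181 + 59.2 = 240.2 → 240
  G: 176 + 63.2 = 239.2 → 239
  B: 180 + 0.8×(255−180) = 180 + 60 = 240 → 240
rgb(240, 239, 240) = #f0eff0.

#f0eff0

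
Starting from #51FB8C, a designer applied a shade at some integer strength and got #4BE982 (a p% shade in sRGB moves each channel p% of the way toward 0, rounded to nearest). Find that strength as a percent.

7%

#51FB8C is rgb(81, 251, 140); #4BE982 is rgb(75, 233, 130).
On the G channel (widest range): 233 ≈ 251 + (p/100)(0 − 251), so p ≈ 100×(233 − 251)/(0 − 251) = -1800/-251 = 7.17.
p = 7 reproduces all three channels after rounding.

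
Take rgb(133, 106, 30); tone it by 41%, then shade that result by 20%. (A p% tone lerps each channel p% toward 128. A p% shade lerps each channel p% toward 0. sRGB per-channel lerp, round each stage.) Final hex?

#695C38

A 41% tone moves each channel 41% toward 128:
  R: 133 + 0.41×(128−133) = 133 − 2.05 = 130.95 → 131
  G: 106 + 9.02 = 115.02 → 115
  B: 30 + 40.18 = 70.18 → 70
After the tone: rgb(131, 115, 70) = #837346.
Lerp each channel 20% toward 0:
  R: 131 + 0.2×(0−131) = 131 − 26.2 = 104.8 → 105
  G: 115 − 23 = 92 → 92
  B: 70 + 0.2×(0−70) = 70 − 14 = 56 → 56
rgb(105, 92, 56) = #695C38.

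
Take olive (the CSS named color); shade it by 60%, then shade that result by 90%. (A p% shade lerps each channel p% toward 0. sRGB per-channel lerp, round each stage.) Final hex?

#050500

CSS olive is rgb(128, 128, 0).
A 60% shade moves each channel 60% toward 0:
  R: 128 + 0.6×(0−128) = 128 − 76.8 = 51.2 → 51
  G: 128 + 0.6×(0−128) = 128 − 76.8 = 51.2 → 51
  B: 0 + 0 = 0 → 0
After the shade: rgb(51, 51, 0) = #333300.
Per channel, c → c + 0.9(0 − c):
  R: 51 − 45.9 = 5.1 → 5
  G: 51 + 0.9×(0−51) = 51 − 45.9 = 5.1 → 5
  B: 0 + 0.9×(0−0) = 0 + 0 = 0 → 0
rgb(5, 5, 0) = #050500.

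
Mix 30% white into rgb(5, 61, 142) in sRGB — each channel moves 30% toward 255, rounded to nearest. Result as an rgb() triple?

A 30% tint moves each channel 30% toward 255:
  R: 5 + 0.3×(255−5) = 5 + 75 = 80 → 80
  G: 61 + 0.3×(255−61) = 61 + 58.2 = 119.2 → 119
  B: 142 + 33.9 = 175.9 → 176

rgb(80, 119, 176)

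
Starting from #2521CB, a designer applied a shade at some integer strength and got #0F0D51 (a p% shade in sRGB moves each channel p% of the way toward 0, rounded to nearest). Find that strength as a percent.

60%

#2521CB is rgb(37, 33, 203); #0F0D51 is rgb(15, 13, 81).
On the B channel (widest range): 81 ≈ 203 + (p/100)(0 − 203), so p ≈ 100×(81 − 203)/(0 − 203) = -12200/-203 = 60.10.
p = 60 reproduces all three channels after rounding.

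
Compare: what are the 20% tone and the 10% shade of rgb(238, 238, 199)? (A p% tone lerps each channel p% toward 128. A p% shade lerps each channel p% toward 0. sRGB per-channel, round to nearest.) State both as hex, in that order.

#D8D8B9, #D6D6B3

20% tone:
  R: 238 − 22 = 216 → 216
  G: 238 + 0.2×(128−238) = 238 − 22 = 216 → 216
  B: 199 + 0.2×(128−199) = 199 − 14.2 = 184.8 → 185
  → #D8D8B9
10% shade:
  R: 238 − 23.8 = 214.2 → 214
  G: 238 + 0.1×(0−238) = 238 − 23.8 = 214.2 → 214
  B: 199 − 19.9 = 179.1 → 179
  → #D6D6B3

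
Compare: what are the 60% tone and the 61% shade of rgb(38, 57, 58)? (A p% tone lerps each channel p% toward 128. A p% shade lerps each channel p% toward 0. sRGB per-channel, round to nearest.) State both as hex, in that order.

60% tone:
  R: 38 + 0.6×(128−38) = 38 + 54 = 92 → 92
  G: 57 + 42.6 = 99.6 → 100
  B: 58 + 0.6×(128−58) = 58 + 42 = 100 → 100
  → #5C6464
61% shade:
  R: 38 − 23.18 = 14.82 → 15
  G: 57 + 0.61×(0−57) = 57 − 34.77 = 22.23 → 22
  B: 58 + 0.61×(0−58) = 58 − 35.38 = 22.62 → 23
  → #0F1617

#5C6464, #0F1617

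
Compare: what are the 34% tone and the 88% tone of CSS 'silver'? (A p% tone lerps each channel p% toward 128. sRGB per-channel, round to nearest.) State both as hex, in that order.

#AAAAAA, #888888

CSS silver is rgb(192, 192, 192).
34% tone:
  R: 192 + 0.34×(128−192) = 192 − 21.76 = 170.24 → 170
  G: 192 + 0.34×(128−192) = 192 − 21.76 = 170.24 → 170
  B: 192 + 0.34×(128−192) = 192 − 21.76 = 170.24 → 170
  → #AAAAAA
88% tone:
  R: 192 + 0.88×(128−192) = 192 − 56.32 = 135.68 → 136
  G: 192 − 56.32 = 135.68 → 136
  B: 192 + 0.88×(128−192) = 192 − 56.32 = 135.68 → 136
  → #888888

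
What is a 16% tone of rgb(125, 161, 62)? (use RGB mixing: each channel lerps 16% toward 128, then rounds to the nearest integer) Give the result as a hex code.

#7D9C49

Lerp each channel 16% toward 128:
  R: 125 + 0.48 = 125.48 → 125
  G: 161 − 5.28 = 155.72 → 156
  B: 62 + 0.16×(128−62) = 62 + 10.56 = 72.56 → 73
rgb(125, 156, 73) = #7D9C49.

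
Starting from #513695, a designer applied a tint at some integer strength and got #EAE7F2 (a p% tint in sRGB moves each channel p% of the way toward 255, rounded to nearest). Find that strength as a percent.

#513695 is rgb(81, 54, 149); #EAE7F2 is rgb(234, 231, 242).
On the G channel (widest range): 231 ≈ 54 + (p/100)(255 − 54), so p ≈ 100×(231 − 54)/(255 − 54) = 17700/201 = 88.06.
p = 88 reproduces all three channels after rounding.

88%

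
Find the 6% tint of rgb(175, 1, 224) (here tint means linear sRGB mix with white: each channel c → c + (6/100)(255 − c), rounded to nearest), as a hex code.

#b410e2

Per channel, c → c + 0.06(255 − c):
  R: 175 + 4.8 = 179.8 → 180
  G: 1 + 0.06×(255−1) = 1 + 15.24 = 16.24 → 16
  B: 224 + 0.06×(255−224) = 224 + 1.86 = 225.86 → 226
rgb(180, 16, 226) = #b410e2.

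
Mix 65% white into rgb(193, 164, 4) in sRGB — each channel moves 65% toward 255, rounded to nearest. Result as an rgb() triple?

A 65% tint moves each channel 65% toward 255:
  R: 193 + 0.65×(255−193) = 193 + 40.3 = 233.3 → 233
  G: 164 + 59.15 = 223.15 → 223
  B: 4 + 0.65×(255−4) = 4 + 163.15 = 167.15 → 167

rgb(233, 223, 167)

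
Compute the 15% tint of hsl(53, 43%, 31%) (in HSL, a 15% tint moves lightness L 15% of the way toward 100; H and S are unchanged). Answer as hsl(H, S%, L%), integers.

hsl(53, 43%, 41%)

L moves 15% from 31 toward 100: 31 + 10.35 = 41.35 → 41.
H and S are unchanged.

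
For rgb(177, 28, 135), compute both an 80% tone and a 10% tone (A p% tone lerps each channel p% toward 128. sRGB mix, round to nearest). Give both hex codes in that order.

#8a6c81, #ac2686

80% tone:
  R: 177 + 0.8×(128−177) = 177 − 39.2 = 137.8 → 138
  G: 28 + 80 = 108 → 108
  B: 135 − 5.6 = 129.4 → 129
  → #8a6c81
10% tone:
  R: 177 + 0.1×(128−177) = 177 − 4.9 = 172.1 → 172
  G: 28 + 0.1×(128−28) = 28 + 10 = 38 → 38
  B: 135 + 0.1×(128−135) = 135 − 0.7 = 134.3 → 134
  → #ac2686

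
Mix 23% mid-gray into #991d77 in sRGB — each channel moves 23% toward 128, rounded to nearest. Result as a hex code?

#991d77 is rgb(153, 29, 119).
Lerp each channel 23% toward 128:
  R: 153 + 0.23×(128−153) = 153 − 5.75 = 147.25 → 147
  G: 29 + 0.23×(128−29) = 29 + 22.77 = 51.77 → 52
  B: 119 + 2.07 = 121.07 → 121
rgb(147, 52, 121) = #933479.

#933479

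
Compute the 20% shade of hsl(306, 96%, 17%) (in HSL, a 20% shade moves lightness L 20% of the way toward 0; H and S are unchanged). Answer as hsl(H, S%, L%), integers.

hsl(306, 96%, 14%)

L moves 20% from 17 toward 0: 17 − 3.4 = 13.6 → 14.
H and S are unchanged.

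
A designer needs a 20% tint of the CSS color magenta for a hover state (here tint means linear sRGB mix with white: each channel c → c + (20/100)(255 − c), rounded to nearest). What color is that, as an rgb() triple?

rgb(255, 51, 255)

CSS magenta is rgb(255, 0, 255).
A 20% tint moves each channel 20% toward 255:
  R: 255 + 0 = 255 → 255
  G: 0 + 0.2×(255−0) = 0 + 51 = 51 → 51
  B: 255 + 0.2×(255−255) = 255 + 0 = 255 → 255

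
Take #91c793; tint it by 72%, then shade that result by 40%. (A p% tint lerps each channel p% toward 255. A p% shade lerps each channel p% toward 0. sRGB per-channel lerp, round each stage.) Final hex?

#868f87

#91c793 is rgb(145, 199, 147).
Per channel, c → c + 0.72(255 − c):
  R: 145 + 79.2 = 224.2 → 224
  G: 199 + 40.32 = 239.32 → 239
  B: 147 + 0.72×(255−147) = 147 + 77.76 = 224.76 → 225
After the tint: rgb(224, 239, 225) = #e0efe1.
Per channel, c → c + 0.4(0 − c):
  R: 224 − 89.6 = 134.4 → 134
  G: 239 + 0.4×(0−239) = 239 − 95.6 = 143.4 → 143
  B: 225 + 0.4×(0−225) = 225 − 90 = 135 → 135
rgb(134, 143, 135) = #868f87.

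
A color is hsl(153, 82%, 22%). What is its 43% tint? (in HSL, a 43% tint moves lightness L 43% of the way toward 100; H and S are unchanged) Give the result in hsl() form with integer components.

hsl(153, 82%, 56%)

L moves 43% from 22 toward 100: 22 + 33.54 = 55.54 → 56.
H and S are unchanged.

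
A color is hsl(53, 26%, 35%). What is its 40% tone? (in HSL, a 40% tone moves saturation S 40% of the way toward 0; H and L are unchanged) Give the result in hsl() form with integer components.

S moves 40% from 26 toward 0: 26 − 10.4 = 15.6 → 16.
H and L are unchanged.

hsl(53, 16%, 35%)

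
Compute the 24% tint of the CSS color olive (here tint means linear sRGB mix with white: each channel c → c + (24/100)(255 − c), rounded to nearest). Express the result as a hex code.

CSS olive is rgb(128, 128, 0).
A 24% tint moves each channel 24% toward 255:
  R: 128 + 30.48 = 158.48 → 158
  G: 128 + 0.24×(255−128) = 128 + 30.48 = 158.48 → 158
  B: 0 + 0.24×(255−0) = 0 + 61.2 = 61.2 → 61
rgb(158, 158, 61) = #9E9E3D.

#9E9E3D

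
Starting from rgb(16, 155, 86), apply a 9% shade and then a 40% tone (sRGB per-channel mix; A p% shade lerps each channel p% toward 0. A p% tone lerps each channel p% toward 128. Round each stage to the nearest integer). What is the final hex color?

#3C8862

Per channel, c → c + 0.09(0 − c):
  R: 16 − 1.44 = 14.56 → 15
  G: 155 + 0.09×(0−155) = 155 − 13.95 = 141.05 → 141
  B: 86 − 7.74 = 78.26 → 78
After the shade: rgb(15, 141, 78) = #0F8D4E.
A 40% tone moves each channel 40% toward 128:
  R: 15 + 0.4×(128−15) = 15 + 45.2 = 60.2 → 60
  G: 141 + 0.4×(128−141) = 141 − 5.2 = 135.8 → 136
  B: 78 + 20 = 98 → 98
rgb(60, 136, 98) = #3C8862.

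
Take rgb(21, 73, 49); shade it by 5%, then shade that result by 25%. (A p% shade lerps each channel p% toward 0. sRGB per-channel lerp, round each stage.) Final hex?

Lerp each channel 5% toward 0:
  R: 21 − 1.05 = 19.95 → 20
  G: 73 − 3.65 = 69.35 → 69
  B: 49 − 2.45 = 46.55 → 47
After the shade: rgb(20, 69, 47) = #14452F.
Lerp each channel 25% toward 0:
  R: 20 + 0.25×(0−20) = 20 − 5 = 15 → 15
  G: 69 + 0.25×(0−69) = 69 − 17.25 = 51.75 → 52
  B: 47 − 11.75 = 35.25 → 35
rgb(15, 52, 35) = #0F3423.

#0F3423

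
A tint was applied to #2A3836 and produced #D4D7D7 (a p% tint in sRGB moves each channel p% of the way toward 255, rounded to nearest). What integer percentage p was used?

80%

#2A3836 is rgb(42, 56, 54); #D4D7D7 is rgb(212, 215, 215).
On the R channel (widest range): 212 ≈ 42 + (p/100)(255 − 42), so p ≈ 100×(212 − 42)/(255 − 42) = 17000/213 = 79.81.
p = 80 reproduces all three channels after rounding.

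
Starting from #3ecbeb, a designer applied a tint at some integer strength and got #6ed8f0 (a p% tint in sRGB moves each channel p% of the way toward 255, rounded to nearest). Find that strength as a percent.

25%

#3ecbeb is rgb(62, 203, 235); #6ed8f0 is rgb(110, 216, 240).
On the R channel (widest range): 110 ≈ 62 + (p/100)(255 − 62), so p ≈ 100×(110 − 62)/(255 − 62) = 4800/193 = 24.87.
p = 25 reproduces all three channels after rounding.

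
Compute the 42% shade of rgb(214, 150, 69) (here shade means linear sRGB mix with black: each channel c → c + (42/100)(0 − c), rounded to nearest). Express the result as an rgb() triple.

rgb(124, 87, 40)

A 42% shade moves each channel 42% toward 0:
  R: 214 + 0.42×(0−214) = 214 − 89.88 = 124.12 → 124
  G: 150 − 63 = 87 → 87
  B: 69 + 0.42×(0−69) = 69 − 28.98 = 40.02 → 40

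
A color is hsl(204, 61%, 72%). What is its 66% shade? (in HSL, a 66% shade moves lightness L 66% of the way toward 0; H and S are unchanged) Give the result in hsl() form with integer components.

L moves 66% from 72 toward 0: 72 − 47.52 = 24.48 → 24.
H and S are unchanged.

hsl(204, 61%, 24%)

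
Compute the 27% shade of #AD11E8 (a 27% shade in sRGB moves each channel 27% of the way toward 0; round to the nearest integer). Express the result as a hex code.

#AD11E8 is rgb(173, 17, 232).
Per channel, c → c + 0.27(0 − c):
  R: 173 − 46.71 = 126.29 → 126
  G: 17 + 0.27×(0−17) = 17 − 4.59 = 12.41 → 12
  B: 232 + 0.27×(0−232) = 232 − 62.64 = 169.36 → 169
rgb(126, 12, 169) = #7E0CA9.

#7E0CA9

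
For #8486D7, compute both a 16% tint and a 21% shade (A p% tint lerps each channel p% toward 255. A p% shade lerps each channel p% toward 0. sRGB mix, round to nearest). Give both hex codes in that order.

#8486D7 is rgb(132, 134, 215).
16% tint:
  R: 132 + 19.68 = 151.68 → 152
  G: 134 + 0.16×(255−134) = 134 + 19.36 = 153.36 → 153
  B: 215 + 0.16×(255−215) = 215 + 6.4 = 221.4 → 221
  → #9899DD
21% shade:
  R: 132 + 0.21×(0−132) = 132 − 27.72 = 104.28 → 104
  G: 134 + 0.21×(0−134) = 134 − 28.14 = 105.86 → 106
  B: 215 + 0.21×(0−215) = 215 − 45.15 = 169.85 → 170
  → #686AAA

#9899DD, #686AAA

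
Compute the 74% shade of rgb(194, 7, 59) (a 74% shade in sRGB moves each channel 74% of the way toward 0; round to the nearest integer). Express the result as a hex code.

#32020F

Lerp each channel 74% toward 0:
  R: 194 + 0.74×(0−194) = 194 − 143.56 = 50.44 → 50
  G: 7 + 0.74×(0−7) = 7 − 5.18 = 1.82 → 2
  B: 59 − 43.66 = 15.34 → 15
rgb(50, 2, 15) = #32020F.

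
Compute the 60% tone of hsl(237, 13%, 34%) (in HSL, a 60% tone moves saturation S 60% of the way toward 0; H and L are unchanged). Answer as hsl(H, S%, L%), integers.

S moves 60% from 13 toward 0: 13 − 7.8 = 5.2 → 5.
H and L are unchanged.

hsl(237, 5%, 34%)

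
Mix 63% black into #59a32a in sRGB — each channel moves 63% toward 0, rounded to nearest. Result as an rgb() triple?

rgb(33, 60, 16)

#59a32a is rgb(89, 163, 42).
Lerp each channel 63% toward 0:
  R: 89 − 56.07 = 32.93 → 33
  G: 163 + 0.63×(0−163) = 163 − 102.69 = 60.31 → 60
  B: 42 + 0.63×(0−42) = 42 − 26.46 = 15.54 → 16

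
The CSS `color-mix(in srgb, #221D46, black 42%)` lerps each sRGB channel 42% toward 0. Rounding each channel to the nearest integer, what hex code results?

#221D46 is rgb(34, 29, 70).
A 42% shade moves each channel 42% toward 0:
  R: 34 − 14.28 = 19.72 → 20
  G: 29 − 12.18 = 16.82 → 17
  B: 70 + 0.42×(0−70) = 70 − 29.4 = 40.6 → 41
rgb(20, 17, 41) = #141129.

#141129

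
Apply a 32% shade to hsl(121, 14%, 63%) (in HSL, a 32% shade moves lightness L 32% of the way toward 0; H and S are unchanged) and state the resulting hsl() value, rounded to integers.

hsl(121, 14%, 43%)

L moves 32% from 63 toward 0: 63 − 20.16 = 42.84 → 43.
H and S are unchanged.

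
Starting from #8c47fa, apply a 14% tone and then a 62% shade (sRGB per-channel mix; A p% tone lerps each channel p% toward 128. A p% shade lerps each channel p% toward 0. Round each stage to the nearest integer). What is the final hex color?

#341e59

#8c47fa is rgb(140, 71, 250).
Per channel, c → c + 0.14(128 − c):
  R: 140 + 0.14×(128−140) = 140 − 1.68 = 138.32 → 138
  G: 71 + 7.98 = 78.98 → 79
  B: 250 − 17.08 = 232.92 → 233
After the tone: rgb(138, 79, 233) = #8a4fe9.
Lerp each channel 62% toward 0:
  R: 138 + 0.62×(0−138) = 138 − 85.56 = 52.44 → 52
  G: 79 + 0.62×(0−79) = 79 − 48.98 = 30.02 → 30
  B: 233 + 0.62×(0−233) = 233 − 144.46 = 88.54 → 89
rgb(52, 30, 89) = #341e59.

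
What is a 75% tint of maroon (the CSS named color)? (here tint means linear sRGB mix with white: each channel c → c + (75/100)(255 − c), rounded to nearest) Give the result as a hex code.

#dfbfbf

CSS maroon is rgb(128, 0, 0).
A 75% tint moves each channel 75% toward 255:
  R: 128 + 95.25 = 223.25 → 223
  G: 0 + 0.75×(255−0) = 0 + 191.25 = 191.25 → 191
  B: 0 + 191.25 = 191.25 → 191
rgb(223, 191, 191) = #dfbfbf.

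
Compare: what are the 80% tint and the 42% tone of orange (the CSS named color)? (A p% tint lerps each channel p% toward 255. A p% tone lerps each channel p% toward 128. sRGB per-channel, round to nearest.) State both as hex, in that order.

CSS orange is rgb(255, 165, 0).
80% tint:
  R: 255 + 0.8×(255−255) = 255 + 0 = 255 → 255
  G: 165 + 0.8×(255−165) = 165 + 72 = 237 → 237
  B: 0 + 0.8×(255−0) = 0 + 204 = 204 → 204
  → #ffedcc
42% tone:
  R: 255 − 53.34 = 201.66 → 202
  G: 165 + 0.42×(128−165) = 165 − 15.54 = 149.46 → 149
  B: 0 + 53.76 = 53.76 → 54
  → #ca9536

#ffedcc, #ca9536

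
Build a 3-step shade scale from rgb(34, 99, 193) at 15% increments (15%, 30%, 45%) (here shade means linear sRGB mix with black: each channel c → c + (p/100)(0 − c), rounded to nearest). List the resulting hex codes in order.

#1d54a4, #184587, #13366a

15%: (34 − 5.1 = 28.9→29, 99 − 14.85 = 84.15→84, 193 − 28.95 = 164.05→164) → #1d54a4
30%: (34 − 10.2 = 23.8→24, 99 − 29.7 = 69.3→69, 193 − 57.9 = 135.1→135) → #184587
45%: (34 − 15.3 = 18.7→19, 99 − 44.55 = 54.45→54, 193 − 86.85 = 106.15→106) → #13366a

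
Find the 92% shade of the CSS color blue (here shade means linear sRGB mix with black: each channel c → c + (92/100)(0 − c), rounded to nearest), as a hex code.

CSS blue is rgb(0, 0, 255).
A 92% shade moves each channel 92% toward 0:
  R: 0 + 0.92×(0−0) = 0 + 0 = 0 → 0
  G: 0 + 0.92×(0−0) = 0 + 0 = 0 → 0
  B: 255 − 234.6 = 20.4 → 20
rgb(0, 0, 20) = #000014.

#000014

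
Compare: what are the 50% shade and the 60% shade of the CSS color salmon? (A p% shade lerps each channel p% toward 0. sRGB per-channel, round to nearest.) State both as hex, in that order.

CSS salmon is rgb(250, 128, 114).
50% shade:
  R: 250 + 0.5×(0−250) = 250 − 125 = 125 → 125
  G: 128 + 0.5×(0−128) = 128 − 64 = 64 → 64
  B: 114 − 57 = 57 → 57
  → #7d4039
60% shade:
  R: 250 + 0.6×(0−250) = 250 − 150 = 100 → 100
  G: 128 − 76.8 = 51.2 → 51
  B: 114 + 0.6×(0−114) = 114 − 68.4 = 45.6 → 46
  → #64332e

#7d4039, #64332e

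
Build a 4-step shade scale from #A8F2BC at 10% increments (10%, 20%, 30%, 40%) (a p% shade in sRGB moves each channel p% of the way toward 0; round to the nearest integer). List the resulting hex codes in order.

#97DAA9, #86C296, #76A984, #659171

#A8F2BC is rgb(168, 242, 188).
10%: (168 − 16.8 = 151.2→151, 242 − 24.2 = 217.8→218, 188 − 18.8 = 169.2→169) → #97DAA9
20%: (168 − 33.6 = 134.4→134, 242 − 48.4 = 193.6→194, 188 − 37.6 = 150.4→150) → #86C296
30%: (168 − 50.4 = 117.6→118, 242 − 72.6 = 169.4→169, 188 − 56.4 = 131.6→132) → #76A984
40%: (168 − 67.2 = 100.8→101, 242 − 96.8 = 145.2→145, 188 − 75.2 = 112.8→113) → #659171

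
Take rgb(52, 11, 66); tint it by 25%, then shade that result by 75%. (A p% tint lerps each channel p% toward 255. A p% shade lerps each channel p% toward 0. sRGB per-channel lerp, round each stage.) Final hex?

#1A121C

Lerp each channel 25% toward 255:
  R: 52 + 0.25×(255−52) = 52 + 50.75 = 102.75 → 103
  G: 11 + 61 = 72 → 72
  B: 66 + 47.25 = 113.25 → 113
After the tint: rgb(103, 72, 113) = #674871.
Per channel, c → c + 0.75(0 − c):
  R: 103 + 0.75×(0−103) = 103 − 77.25 = 25.75 → 26
  G: 72 − 54 = 18 → 18
  B: 113 − 84.75 = 28.25 → 28
rgb(26, 18, 28) = #1A121C.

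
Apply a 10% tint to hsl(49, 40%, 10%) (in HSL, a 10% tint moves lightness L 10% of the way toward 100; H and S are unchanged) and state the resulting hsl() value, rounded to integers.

L moves 10% from 10 toward 100: 10 + 9 = 19 → 19.
H and S are unchanged.

hsl(49, 40%, 19%)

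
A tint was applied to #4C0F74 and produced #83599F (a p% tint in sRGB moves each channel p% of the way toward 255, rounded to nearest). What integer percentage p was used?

31%

#4C0F74 is rgb(76, 15, 116); #83599F is rgb(131, 89, 159).
On the G channel (widest range): 89 ≈ 15 + (p/100)(255 − 15), so p ≈ 100×(89 − 15)/(255 − 15) = 7400/240 = 30.83.
p = 31 reproduces all three channels after rounding.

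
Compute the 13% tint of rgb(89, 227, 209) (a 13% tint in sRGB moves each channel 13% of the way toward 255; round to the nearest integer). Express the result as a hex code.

#6fe7d7

Lerp each channel 13% toward 255:
  R: 89 + 0.13×(255−89) = 89 + 21.58 = 110.58 → 111
  G: 227 + 3.64 = 230.64 → 231
  B: 209 + 0.13×(255−209) = 209 + 5.98 = 214.98 → 215
rgb(111, 231, 215) = #6fe7d7.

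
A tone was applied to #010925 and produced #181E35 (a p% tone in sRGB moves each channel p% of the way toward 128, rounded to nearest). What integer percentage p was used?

#010925 is rgb(1, 9, 37); #181E35 is rgb(24, 30, 53).
On the R channel (widest range): 24 ≈ 1 + (p/100)(128 − 1), so p ≈ 100×(24 − 1)/(128 − 1) = 2300/127 = 18.11.
p = 18 reproduces all three channels after rounding.

18%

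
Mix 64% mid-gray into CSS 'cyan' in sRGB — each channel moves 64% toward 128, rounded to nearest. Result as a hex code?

CSS cyan is rgb(0, 255, 255).
Lerp each channel 64% toward 128:
  R: 0 + 0.64×(128−0) = 0 + 81.92 = 81.92 → 82
  G: 255 − 81.28 = 173.72 → 174
  B: 255 + 0.64×(128−255) = 255 − 81.28 = 173.72 → 174
rgb(82, 174, 174) = #52aeae.

#52aeae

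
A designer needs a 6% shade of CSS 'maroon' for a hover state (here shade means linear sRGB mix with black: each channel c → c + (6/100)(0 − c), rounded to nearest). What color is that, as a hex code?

CSS maroon is rgb(128, 0, 0).
A 6% shade moves each channel 6% toward 0:
  R: 128 − 7.68 = 120.32 → 120
  G: 0 + 0.06×(0−0) = 0 + 0 = 0 → 0
  B: 0 + 0.06×(0−0) = 0 + 0 = 0 → 0
rgb(120, 0, 0) = #780000.

#780000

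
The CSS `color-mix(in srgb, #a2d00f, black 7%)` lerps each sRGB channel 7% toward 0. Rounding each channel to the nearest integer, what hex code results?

#97c10e

#a2d00f is rgb(162, 208, 15).
Lerp each channel 7% toward 0:
  R: 162 + 0.07×(0−162) = 162 − 11.34 = 150.66 → 151
  G: 208 + 0.07×(0−208) = 208 − 14.56 = 193.44 → 193
  B: 15 + 0.07×(0−15) = 15 − 1.05 = 13.95 → 14
rgb(151, 193, 14) = #97c10e.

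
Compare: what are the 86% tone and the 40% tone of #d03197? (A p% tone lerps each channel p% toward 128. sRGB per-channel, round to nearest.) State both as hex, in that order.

#8b7583, #b0518e

#d03197 is rgb(208, 49, 151).
86% tone:
  R: 208 − 68.8 = 139.2 → 139
  G: 49 + 67.94 = 116.94 → 117
  B: 151 + 0.86×(128−151) = 151 − 19.78 = 131.22 → 131
  → #8b7583
40% tone:
  R: 208 + 0.4×(128−208) = 208 − 32 = 176 → 176
  G: 49 + 31.6 = 80.6 → 81
  B: 151 + 0.4×(128−151) = 151 − 9.2 = 141.8 → 142
  → #b0518e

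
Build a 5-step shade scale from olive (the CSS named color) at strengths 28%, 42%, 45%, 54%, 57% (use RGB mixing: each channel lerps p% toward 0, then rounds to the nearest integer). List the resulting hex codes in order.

#5c5c00, #4a4a00, #464600, #3b3b00, #373700

CSS olive is rgb(128, 128, 0).
28%: (128 − 35.84 = 92.16→92, 128 − 35.84 = 92.16→92, 0→0) → #5c5c00
42%: (128 − 53.76 = 74.24→74, 128 − 53.76 = 74.24→74, 0→0) → #4a4a00
45%: (128 − 57.6 = 70.4→70, 128 − 57.6 = 70.4→70, 0→0) → #464600
54%: (128 − 69.12 = 58.88→59, 128 − 69.12 = 58.88→59, 0→0) → #3b3b00
57%: (128 − 72.96 = 55.04→55, 128 − 72.96 = 55.04→55, 0→0) → #373700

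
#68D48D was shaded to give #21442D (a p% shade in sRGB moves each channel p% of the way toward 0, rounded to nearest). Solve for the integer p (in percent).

#68D48D is rgb(104, 212, 141); #21442D is rgb(33, 68, 45).
On the G channel (widest range): 68 ≈ 212 + (p/100)(0 − 212), so p ≈ 100×(68 − 212)/(0 − 212) = -14400/-212 = 67.92.
p = 68 reproduces all three channels after rounding.

68%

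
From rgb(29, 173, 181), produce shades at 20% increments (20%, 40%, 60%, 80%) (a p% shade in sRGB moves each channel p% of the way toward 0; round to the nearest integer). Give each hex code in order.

20%: (29 − 5.8 = 23.2→23, 173 − 34.6 = 138.4→138, 181 − 36.2 = 144.8→145) → #178a91
40%: (29 − 11.6 = 17.4→17, 173 − 69.2 = 103.8→104, 181 − 72.4 = 108.6→109) → #11686d
60%: (29 − 17.4 = 11.6→12, 173 − 103.8 = 69.2→69, 181 − 108.6 = 72.4→72) → #0c4548
80%: (29 − 23.2 = 5.8→6, 173 − 138.4 = 34.6→35, 181 − 144.8 = 36.2→36) → #062324

#178a91, #11686d, #0c4548, #062324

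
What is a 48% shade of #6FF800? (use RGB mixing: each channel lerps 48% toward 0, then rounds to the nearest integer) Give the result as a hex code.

#6FF800 is rgb(111, 248, 0).
Per channel, c → c + 0.48(0 − c):
  R: 111 − 53.28 = 57.72 → 58
  G: 248 + 0.48×(0−248) = 248 − 119.04 = 128.96 → 129
  B: 0 + 0.48×(0−0) = 0 + 0 = 0 → 0
rgb(58, 129, 0) = #3A8100.

#3A8100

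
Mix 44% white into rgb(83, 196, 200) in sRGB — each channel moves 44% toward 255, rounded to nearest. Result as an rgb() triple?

rgb(159, 222, 224)

A 44% tint moves each channel 44% toward 255:
  R: 83 + 0.44×(255−83) = 83 + 75.68 = 158.68 → 159
  G: 196 + 0.44×(255−196) = 196 + 25.96 = 221.96 → 222
  B: 200 + 0.44×(255−200) = 200 + 24.2 = 224.2 → 224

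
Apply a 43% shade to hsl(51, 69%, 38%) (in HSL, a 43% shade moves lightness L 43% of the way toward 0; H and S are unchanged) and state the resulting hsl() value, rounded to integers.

L moves 43% from 38 toward 0: 38 − 16.34 = 21.66 → 22.
H and S are unchanged.

hsl(51, 69%, 22%)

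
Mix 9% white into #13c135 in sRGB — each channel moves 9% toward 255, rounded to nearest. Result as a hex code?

#28c747

#13c135 is rgb(19, 193, 53).
Per channel, c → c + 0.09(255 − c):
  R: 19 + 0.09×(255−19) = 19 + 21.24 = 40.24 → 40
  G: 193 + 0.09×(255−193) = 193 + 5.58 = 198.58 → 199
  B: 53 + 18.18 = 71.18 → 71
rgb(40, 199, 71) = #28c747.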